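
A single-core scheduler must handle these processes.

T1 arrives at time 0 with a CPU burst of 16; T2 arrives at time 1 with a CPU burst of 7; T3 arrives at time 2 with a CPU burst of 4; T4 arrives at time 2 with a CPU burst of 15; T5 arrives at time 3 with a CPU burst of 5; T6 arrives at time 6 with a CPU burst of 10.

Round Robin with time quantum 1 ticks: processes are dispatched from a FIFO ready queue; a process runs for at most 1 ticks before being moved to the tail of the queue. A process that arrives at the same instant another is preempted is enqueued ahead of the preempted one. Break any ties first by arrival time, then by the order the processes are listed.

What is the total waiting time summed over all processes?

176

Timeline: | T1 0-1 | T2 1-2 | T1 2-3 | T3 3-4 | T4 4-5 | T2 5-6 | T5 6-7 | T1 7-8 | T3 8-9 | T4 9-10 | T6 10-11 | T2 11-12 | T5 12-13 | T1 13-14 | T3 14-15 | T4 15-16 | T6 16-17 | T2 17-18 | T5 18-19 | T1 19-20 | T3 20-21 | T4 21-22 | T6 22-23 | T2 23-24 | T5 24-25 | T1 25-26 | T4 26-27 | T6 27-28 | T2 28-29 | T5 29-30 | T1 30-31 | T4 31-32 | T6 32-33 | T2 33-34 | T1 34-35 | T4 35-36 | T6 36-37 | T1 37-38 | T4 38-39 | T6 39-40 | T1 40-41 | T4 41-42 | T6 42-43 | T1 43-44 | T4 44-45 | T6 45-46 | T1 46-47 | T4 47-48 | T6 48-49 | T1 49-50 | T4 50-51 | T1 51-52 | T4 52-53 | T1 53-54 | T4 54-55 | T1 55-56 | T4 56-57 |
Completion: T1=56  T2=34  T3=21  T4=57  T5=30  T6=49
Turnaround (C−A): T1=56  T2=33  T3=19  T4=55  T5=27  T6=43
Waiting = turnaround − burst: T1=40, T2=26, T3=15, T4=40, T5=22, T6=33
Total waiting = 40 + 26 + 15 + 40 + 22 + 33 = 176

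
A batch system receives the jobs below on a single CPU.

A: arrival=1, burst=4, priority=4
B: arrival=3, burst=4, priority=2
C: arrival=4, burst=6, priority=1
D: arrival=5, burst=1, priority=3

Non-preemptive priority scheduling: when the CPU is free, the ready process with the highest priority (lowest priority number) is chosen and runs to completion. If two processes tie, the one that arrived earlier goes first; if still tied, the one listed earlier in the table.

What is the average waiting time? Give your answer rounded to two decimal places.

4.75

Gantt: | idle 0-1 | A 1-5 | C 5-11 | B 11-15 | D 15-16 |
Completion: A=5  B=15  C=11  D=16
Waiting times: A=0, B=8, C=1, D=10
Average waiting = (0+8+1+10) / 4 = 19/4 = 4.75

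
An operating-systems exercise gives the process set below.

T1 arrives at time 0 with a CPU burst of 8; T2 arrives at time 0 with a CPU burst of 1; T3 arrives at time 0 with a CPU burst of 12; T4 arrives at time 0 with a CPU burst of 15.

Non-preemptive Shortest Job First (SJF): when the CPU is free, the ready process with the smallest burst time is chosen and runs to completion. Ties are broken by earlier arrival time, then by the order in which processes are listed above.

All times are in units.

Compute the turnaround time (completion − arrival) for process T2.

Schedule: | T2 0-1 | T1 1-9 | T3 9-21 | T4 21-36 |
Completion: T1=9  T2=1  T3=21  T4=36
Turnaround(T2) = completion − arrival = 1 − 0 = 1

1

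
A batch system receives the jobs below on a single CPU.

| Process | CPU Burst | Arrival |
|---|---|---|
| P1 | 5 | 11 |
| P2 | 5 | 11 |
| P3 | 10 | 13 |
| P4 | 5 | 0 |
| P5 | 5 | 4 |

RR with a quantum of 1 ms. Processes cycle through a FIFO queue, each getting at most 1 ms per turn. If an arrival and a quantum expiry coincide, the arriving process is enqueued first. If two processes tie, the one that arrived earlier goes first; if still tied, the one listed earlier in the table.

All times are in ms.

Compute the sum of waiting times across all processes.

26

Gantt: | P4 0-4 | P5 4-5 | P4 5-6 | P5 6-10 | idle 10-11 | P1 11-12 | P2 12-13 | P1 13-14 | P3 14-15 | P2 15-16 | P1 16-17 | P3 17-18 | P2 18-19 | P1 19-20 | P3 20-21 | P2 21-22 | P1 22-23 | P3 23-24 | P2 24-25 | P3 25-31 |
Completion: P1=23  P2=25  P3=31  P4=6  P5=10
Turnaround (C−A): P1=12  P2=14  P3=18  P4=6  P5=6
Waiting = turnaround − burst: P1=7, P2=9, P3=8, P4=1, P5=1
Total waiting = 7 + 9 + 8 + 1 + 1 = 26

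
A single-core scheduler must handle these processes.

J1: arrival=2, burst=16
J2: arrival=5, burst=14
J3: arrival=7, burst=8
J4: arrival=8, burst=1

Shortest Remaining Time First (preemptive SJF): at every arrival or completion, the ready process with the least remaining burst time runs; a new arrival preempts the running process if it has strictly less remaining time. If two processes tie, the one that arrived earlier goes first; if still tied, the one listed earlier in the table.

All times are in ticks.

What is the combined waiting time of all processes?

32

Gantt: | idle 0-2 | J1 2-7 | J3 7-8 | J4 8-9 | J3 9-16 | J1 16-27 | J2 27-41 |
Completion: J1=27  J2=41  J3=16  J4=9
Waiting = turnaround − burst: J1=9, J2=22, J3=1, J4=0
Total waiting = 9 + 22 + 1 + 0 = 32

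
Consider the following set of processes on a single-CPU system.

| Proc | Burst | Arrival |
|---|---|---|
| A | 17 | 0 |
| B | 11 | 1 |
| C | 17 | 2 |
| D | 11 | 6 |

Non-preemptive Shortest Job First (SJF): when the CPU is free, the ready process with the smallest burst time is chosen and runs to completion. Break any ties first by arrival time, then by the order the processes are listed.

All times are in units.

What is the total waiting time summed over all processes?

75

Gantt: | A 0-17 | B 17-28 | D 28-39 | C 39-56 |
Completion: A=17  B=28  C=56  D=39
Waiting = turnaround − burst: A=0, B=16, C=37, D=22
Total waiting = 0 + 16 + 37 + 22 = 75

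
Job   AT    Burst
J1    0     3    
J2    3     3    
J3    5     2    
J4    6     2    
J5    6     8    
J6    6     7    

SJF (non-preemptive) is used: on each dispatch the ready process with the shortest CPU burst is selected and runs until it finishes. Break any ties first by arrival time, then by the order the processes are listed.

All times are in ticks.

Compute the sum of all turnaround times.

Timeline: | J1 0-3 | J2 3-6 | J3 6-8 | J4 8-10 | J6 10-17 | J5 17-25 |
Completion: J1=3  J2=6  J3=8  J4=10  J5=25  J6=17
Turnaround = completion − arrival: J1=3, J2=3, J3=3, J4=4, J5=19, J6=11
Total turnaround = 3 + 3 + 3 + 4 + 19 + 11 = 43

43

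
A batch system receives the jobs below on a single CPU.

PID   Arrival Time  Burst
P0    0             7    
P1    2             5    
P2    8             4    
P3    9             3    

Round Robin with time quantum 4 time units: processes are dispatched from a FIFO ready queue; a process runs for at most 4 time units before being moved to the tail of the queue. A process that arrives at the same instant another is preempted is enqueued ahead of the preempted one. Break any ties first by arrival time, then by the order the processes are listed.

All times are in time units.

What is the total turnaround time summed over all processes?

42

Timeline: | P0 0-4 | P1 4-8 | P0 8-11 | P2 11-15 | P1 15-16 | P3 16-19 |
Completion: P0=11  P1=16  P2=15  P3=19
Turnaround = completion − arrival: P0=11, P1=14, P2=7, P3=10
Total turnaround = 11 + 14 + 7 + 10 = 42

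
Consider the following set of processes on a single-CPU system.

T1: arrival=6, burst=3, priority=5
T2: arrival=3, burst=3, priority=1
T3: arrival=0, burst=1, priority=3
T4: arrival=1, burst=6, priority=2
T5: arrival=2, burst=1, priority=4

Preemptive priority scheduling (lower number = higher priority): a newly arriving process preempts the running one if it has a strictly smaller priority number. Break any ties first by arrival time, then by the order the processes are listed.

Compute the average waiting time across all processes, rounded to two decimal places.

Timeline: | T3 0-1 | T4 1-3 | T2 3-6 | T4 6-10 | T5 10-11 | T1 11-14 |
Completion: T1=14  T2=6  T3=1  T4=10  T5=11
Turnaround (C−A): T1=8  T2=3  T3=1  T4=9  T5=9
Waiting times: T1=5, T2=0, T3=0, T4=3, T5=8
Average waiting = (5+0+0+3+8) / 5 = 16/5 = 3.20

3.20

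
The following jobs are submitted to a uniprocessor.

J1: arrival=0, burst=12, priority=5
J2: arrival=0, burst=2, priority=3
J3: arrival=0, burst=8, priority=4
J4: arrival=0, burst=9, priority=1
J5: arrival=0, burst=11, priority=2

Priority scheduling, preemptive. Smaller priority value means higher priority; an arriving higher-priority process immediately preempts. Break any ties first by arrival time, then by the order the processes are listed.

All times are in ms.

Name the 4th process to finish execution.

Gantt: | J4 0-9 | J5 9-20 | J2 20-22 | J3 22-30 | J1 30-42 |
Completion: J1=42  J2=22  J3=30  J4=9  J5=20
Finish order: J4 → J5 → J2 → J3 → J1

J3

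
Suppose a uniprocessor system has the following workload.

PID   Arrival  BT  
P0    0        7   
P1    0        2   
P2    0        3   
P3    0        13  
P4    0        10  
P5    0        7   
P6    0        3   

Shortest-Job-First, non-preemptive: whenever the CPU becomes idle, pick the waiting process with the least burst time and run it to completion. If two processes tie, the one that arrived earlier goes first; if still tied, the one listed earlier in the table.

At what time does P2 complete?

Gantt: | P1 0-2 | P2 2-5 | P6 5-8 | P0 8-15 | P5 15-22 | P4 22-32 | P3 32-45 |
Completion: P0=15  P1=2  P2=5  P3=45  P4=32  P5=22  P6=8
Turnaround (C−A): P0=15  P1=2  P2=5  P3=45  P4=32  P5=22  P6=8

5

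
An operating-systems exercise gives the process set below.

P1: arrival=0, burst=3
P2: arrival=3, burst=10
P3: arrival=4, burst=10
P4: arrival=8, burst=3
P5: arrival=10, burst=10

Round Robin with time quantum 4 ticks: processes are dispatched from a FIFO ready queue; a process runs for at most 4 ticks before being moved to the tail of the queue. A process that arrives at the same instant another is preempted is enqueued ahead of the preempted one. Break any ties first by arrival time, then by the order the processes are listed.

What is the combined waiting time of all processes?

Timeline: | P1 0-3 | P2 3-7 | P3 7-11 | P2 11-15 | P4 15-18 | P5 18-22 | P3 22-26 | P2 26-28 | P5 28-32 | P3 32-34 | P5 34-36 |
Completion: P1=3  P2=28  P3=34  P4=18  P5=36
Turnaround (C−A): P1=3  P2=25  P3=30  P4=10  P5=26
Waiting = turnaround − burst: P1=0, P2=15, P3=20, P4=7, P5=16
Total waiting = 0 + 15 + 20 + 7 + 16 = 58

58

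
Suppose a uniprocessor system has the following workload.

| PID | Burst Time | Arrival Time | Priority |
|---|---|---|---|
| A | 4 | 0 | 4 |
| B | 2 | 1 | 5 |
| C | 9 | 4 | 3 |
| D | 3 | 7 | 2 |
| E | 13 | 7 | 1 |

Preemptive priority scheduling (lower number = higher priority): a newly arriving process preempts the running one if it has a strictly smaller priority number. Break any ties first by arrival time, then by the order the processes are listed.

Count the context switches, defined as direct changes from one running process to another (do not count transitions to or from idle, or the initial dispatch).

Gantt: | A 0-4 | C 4-7 | E 7-20 | D 20-23 | C 23-29 | B 29-31 |
Completion: A=4  B=31  C=29  D=23  E=20

5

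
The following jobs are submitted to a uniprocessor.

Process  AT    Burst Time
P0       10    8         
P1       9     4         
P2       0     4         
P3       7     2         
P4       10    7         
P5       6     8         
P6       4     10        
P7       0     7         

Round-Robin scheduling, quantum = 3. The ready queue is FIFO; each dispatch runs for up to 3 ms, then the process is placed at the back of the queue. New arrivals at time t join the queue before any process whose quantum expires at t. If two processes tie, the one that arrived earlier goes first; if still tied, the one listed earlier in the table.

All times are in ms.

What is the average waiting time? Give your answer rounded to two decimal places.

23.88

Timeline: | P2 0-3 | P7 3-6 | P2 6-7 | P6 7-10 | P5 10-13 | P7 13-16 | P3 16-18 | P1 18-21 | P0 21-24 | P4 24-27 | P6 27-30 | P5 30-33 | P7 33-34 | P1 34-35 | P0 35-38 | P4 38-41 | P6 41-44 | P5 44-46 | P0 46-48 | P4 48-49 | P6 49-50 |
Completion: P0=48  P1=35  P2=7  P3=18  P4=49  P5=46  P6=50  P7=34
Turnaround (C−A): P0=38  P1=26  P2=7  P3=11  P4=39  P5=40  P6=46  P7=34
Waiting times: P0=30, P1=22, P2=3, P3=9, P4=32, P5=32, P6=36, P7=27
Average waiting = (30+22+3+9+32+32+36+27) / 8 = 191/8 = 23.88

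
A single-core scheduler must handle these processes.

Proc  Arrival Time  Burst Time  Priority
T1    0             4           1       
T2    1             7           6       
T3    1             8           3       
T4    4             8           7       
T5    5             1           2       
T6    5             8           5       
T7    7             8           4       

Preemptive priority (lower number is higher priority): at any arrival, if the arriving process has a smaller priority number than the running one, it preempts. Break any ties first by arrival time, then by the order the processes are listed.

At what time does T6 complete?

29

Gantt: | T1 0-4 | T3 4-5 | T5 5-6 | T3 6-13 | T7 13-21 | T6 21-29 | T2 29-36 | T4 36-44 |
Completion: T1=4  T2=36  T3=13  T4=44  T5=6  T6=29  T7=21
Turnaround (C−A): T1=4  T2=35  T3=12  T4=40  T5=1  T6=24  T7=14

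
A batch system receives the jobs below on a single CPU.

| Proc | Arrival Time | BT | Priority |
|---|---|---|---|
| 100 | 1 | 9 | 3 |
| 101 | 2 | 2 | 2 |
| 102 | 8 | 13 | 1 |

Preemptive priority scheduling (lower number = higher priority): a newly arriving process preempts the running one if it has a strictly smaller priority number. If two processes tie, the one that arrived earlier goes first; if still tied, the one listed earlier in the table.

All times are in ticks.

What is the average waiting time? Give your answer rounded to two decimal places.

Gantt: | idle 0-1 | 100 1-2 | 101 2-4 | 100 4-8 | 102 8-21 | 100 21-25 |
Completion: 100=25  101=4  102=21
Waiting times: 100=15, 101=0, 102=0
Average waiting = (15+0+0) / 3 = 15/3 = 5.00

5.00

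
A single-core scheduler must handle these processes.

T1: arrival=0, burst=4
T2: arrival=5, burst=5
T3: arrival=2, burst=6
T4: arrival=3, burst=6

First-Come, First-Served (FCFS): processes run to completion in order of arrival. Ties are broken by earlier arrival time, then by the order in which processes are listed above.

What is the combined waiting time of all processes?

Schedule: | T1 0-4 | T3 4-10 | T4 10-16 | T2 16-21 |
Completion: T1=4  T2=21  T3=10  T4=16
Turnaround (C−A): T1=4  T2=16  T3=8  T4=13
Waiting = turnaround − burst: T1=0, T2=11, T3=2, T4=7
Total waiting = 0 + 11 + 2 + 7 = 20

20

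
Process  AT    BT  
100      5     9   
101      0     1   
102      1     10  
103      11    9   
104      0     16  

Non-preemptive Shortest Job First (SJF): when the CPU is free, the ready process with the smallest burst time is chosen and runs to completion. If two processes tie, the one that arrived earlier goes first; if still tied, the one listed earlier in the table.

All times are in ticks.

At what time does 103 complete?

29

Gantt: | 101 0-1 | 102 1-11 | 100 11-20 | 103 20-29 | 104 29-45 |
Completion: 100=20  101=1  102=11  103=29  104=45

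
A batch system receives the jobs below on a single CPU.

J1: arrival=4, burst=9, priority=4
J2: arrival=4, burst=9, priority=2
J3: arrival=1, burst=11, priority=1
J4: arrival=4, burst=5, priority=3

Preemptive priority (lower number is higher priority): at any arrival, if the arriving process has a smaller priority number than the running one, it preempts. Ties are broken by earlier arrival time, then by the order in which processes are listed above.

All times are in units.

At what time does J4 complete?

Schedule: | idle 0-1 | J3 1-12 | J2 12-21 | J4 21-26 | J1 26-35 |
Completion: J1=35  J2=21  J3=12  J4=26

26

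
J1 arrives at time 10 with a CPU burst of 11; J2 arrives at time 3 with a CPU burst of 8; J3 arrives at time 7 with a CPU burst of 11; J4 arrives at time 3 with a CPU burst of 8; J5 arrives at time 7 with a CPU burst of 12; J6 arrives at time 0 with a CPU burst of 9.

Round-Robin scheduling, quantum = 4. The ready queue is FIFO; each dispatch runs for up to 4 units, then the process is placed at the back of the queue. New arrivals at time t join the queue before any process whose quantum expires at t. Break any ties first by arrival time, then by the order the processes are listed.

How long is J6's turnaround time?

Timeline: | J6 0-4 | J2 4-8 | J4 8-12 | J6 12-16 | J3 16-20 | J5 20-24 | J2 24-28 | J1 28-32 | J4 32-36 | J6 36-37 | J3 37-41 | J5 41-45 | J1 45-49 | J3 49-52 | J5 52-56 | J1 56-59 |
Completion: J1=59  J2=28  J3=52  J4=36  J5=56  J6=37
Turnaround (C−A): J1=49  J2=25  J3=45  J4=33  J5=49  J6=37
Turnaround(J6) = completion − arrival = 37 − 0 = 37

37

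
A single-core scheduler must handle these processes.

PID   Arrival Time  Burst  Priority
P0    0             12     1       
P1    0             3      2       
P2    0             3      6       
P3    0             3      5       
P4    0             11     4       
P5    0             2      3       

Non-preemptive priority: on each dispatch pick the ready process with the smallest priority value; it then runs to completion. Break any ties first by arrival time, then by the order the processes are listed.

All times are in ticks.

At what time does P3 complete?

Timeline: | P0 0-12 | P1 12-15 | P5 15-17 | P4 17-28 | P3 28-31 | P2 31-34 |
Completion: P0=12  P1=15  P2=34  P3=31  P4=28  P5=17
Turnaround (C−A): P0=12  P1=15  P2=34  P3=31  P4=28  P5=17

31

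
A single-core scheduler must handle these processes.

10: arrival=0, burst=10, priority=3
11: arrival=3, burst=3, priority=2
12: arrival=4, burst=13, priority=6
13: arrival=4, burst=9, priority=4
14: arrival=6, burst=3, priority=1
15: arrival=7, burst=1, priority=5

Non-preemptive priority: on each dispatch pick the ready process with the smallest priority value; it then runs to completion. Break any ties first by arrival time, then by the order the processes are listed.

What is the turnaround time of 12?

Schedule: | 10 0-10 | 14 10-13 | 11 13-16 | 13 16-25 | 15 25-26 | 12 26-39 |
Completion: 10=10  11=16  12=39  13=25  14=13  15=26
Turnaround(12) = completion − arrival = 39 − 4 = 35

35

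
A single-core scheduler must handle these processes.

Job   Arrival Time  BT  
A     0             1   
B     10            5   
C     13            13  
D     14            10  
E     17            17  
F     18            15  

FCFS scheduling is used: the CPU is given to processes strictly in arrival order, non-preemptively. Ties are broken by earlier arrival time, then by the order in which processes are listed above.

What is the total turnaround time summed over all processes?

Gantt: | A 0-1 | idle 1-10 | B 10-15 | C 15-28 | D 28-38 | E 38-55 | F 55-70 |
Completion: A=1  B=15  C=28  D=38  E=55  F=70
Turnaround = completion − arrival: A=1, B=5, C=15, D=24, E=38, F=52
Total turnaround = 1 + 5 + 15 + 24 + 38 + 52 = 135

135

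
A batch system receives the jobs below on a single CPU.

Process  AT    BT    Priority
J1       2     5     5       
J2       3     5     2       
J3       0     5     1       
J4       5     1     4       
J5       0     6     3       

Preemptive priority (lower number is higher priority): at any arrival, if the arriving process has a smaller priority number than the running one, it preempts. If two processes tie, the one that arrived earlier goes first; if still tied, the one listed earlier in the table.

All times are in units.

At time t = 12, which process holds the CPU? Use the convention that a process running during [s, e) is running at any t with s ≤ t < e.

J5

Timeline: | J3 0-5 | J2 5-10 | J5 10-16 | J4 16-17 | J1 17-22 |
Completion: J1=22  J2=10  J3=5  J4=17  J5=16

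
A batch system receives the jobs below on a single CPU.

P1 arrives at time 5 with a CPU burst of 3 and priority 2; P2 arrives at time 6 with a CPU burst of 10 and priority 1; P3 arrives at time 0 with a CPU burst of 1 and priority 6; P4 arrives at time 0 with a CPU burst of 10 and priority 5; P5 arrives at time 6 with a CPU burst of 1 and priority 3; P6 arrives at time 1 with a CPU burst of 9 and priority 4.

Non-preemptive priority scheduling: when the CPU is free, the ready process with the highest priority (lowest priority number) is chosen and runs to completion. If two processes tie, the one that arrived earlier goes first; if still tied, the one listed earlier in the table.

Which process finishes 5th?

P6

Gantt: | P4 0-10 | P2 10-20 | P1 20-23 | P5 23-24 | P6 24-33 | P3 33-34 |
Completion: P1=23  P2=20  P3=34  P4=10  P5=24  P6=33
Turnaround (C−A): P1=18  P2=14  P3=34  P4=10  P5=18  P6=32
Finish order: P4 → P2 → P1 → P5 → P6 → P3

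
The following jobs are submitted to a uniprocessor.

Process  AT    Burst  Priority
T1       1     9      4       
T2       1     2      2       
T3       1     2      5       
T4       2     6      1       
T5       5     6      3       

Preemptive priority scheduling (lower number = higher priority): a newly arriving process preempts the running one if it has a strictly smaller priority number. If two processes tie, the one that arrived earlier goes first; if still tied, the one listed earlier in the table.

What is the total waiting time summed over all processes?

47

Timeline: | idle 0-1 | T2 1-2 | T4 2-8 | T2 8-9 | T5 9-15 | T1 15-24 | T3 24-26 |
Completion: T1=24  T2=9  T3=26  T4=8  T5=15
Turnaround (C−A): T1=23  T2=8  T3=25  T4=6  T5=10
Waiting = turnaround − burst: T1=14, T2=6, T3=23, T4=0, T5=4
Total waiting = 14 + 6 + 23 + 0 + 4 = 47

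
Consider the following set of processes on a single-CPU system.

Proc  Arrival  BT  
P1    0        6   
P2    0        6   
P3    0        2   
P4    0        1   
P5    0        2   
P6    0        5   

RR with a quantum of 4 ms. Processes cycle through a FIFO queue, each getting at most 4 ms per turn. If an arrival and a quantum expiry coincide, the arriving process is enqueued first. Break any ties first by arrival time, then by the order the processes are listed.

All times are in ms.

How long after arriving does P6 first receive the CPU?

13

Schedule: | P1 0-4 | P2 4-8 | P3 8-10 | P4 10-11 | P5 11-13 | P6 13-17 | P1 17-19 | P2 19-21 | P6 21-22 |
Completion: P1=19  P2=21  P3=10  P4=11  P5=13  P6=22
Turnaround (C−A): P1=19  P2=21  P3=10  P4=11  P5=13  P6=22
Response(P6) = first start − arrival = 13 − 0 = 13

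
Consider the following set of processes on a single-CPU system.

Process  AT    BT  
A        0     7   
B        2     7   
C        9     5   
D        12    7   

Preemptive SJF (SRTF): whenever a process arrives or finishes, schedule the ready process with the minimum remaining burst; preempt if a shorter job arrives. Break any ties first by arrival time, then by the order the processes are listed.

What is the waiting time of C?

Timeline: | A 0-7 | B 7-14 | C 14-19 | D 19-26 |
Completion: A=7  B=14  C=19  D=26
Turnaround (C−A): A=7  B=12  C=10  D=14
Waiting(C) = turnaround − burst = 10 − 5 = 5

5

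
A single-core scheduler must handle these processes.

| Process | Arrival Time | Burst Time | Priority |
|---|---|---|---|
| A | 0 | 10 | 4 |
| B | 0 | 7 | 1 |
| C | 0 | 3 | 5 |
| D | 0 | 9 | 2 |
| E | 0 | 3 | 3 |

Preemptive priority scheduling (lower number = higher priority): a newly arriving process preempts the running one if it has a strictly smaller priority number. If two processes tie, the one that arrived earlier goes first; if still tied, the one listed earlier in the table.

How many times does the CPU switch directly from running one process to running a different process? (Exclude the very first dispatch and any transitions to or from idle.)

4

Timeline: | B 0-7 | D 7-16 | E 16-19 | A 19-29 | C 29-32 |
Completion: A=29  B=7  C=32  D=16  E=19
Turnaround (C−A): A=29  B=7  C=32  D=16  E=19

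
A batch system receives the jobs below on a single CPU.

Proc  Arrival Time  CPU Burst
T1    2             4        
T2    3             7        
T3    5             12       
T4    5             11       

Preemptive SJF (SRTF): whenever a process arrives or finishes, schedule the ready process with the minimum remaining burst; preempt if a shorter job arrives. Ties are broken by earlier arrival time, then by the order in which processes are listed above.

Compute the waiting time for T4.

8

Gantt: | idle 0-2 | T1 2-6 | T2 6-13 | T4 13-24 | T3 24-36 |
Completion: T1=6  T2=13  T3=36  T4=24
Turnaround (C−A): T1=4  T2=10  T3=31  T4=19
Waiting(T4) = turnaround − burst = 19 − 11 = 8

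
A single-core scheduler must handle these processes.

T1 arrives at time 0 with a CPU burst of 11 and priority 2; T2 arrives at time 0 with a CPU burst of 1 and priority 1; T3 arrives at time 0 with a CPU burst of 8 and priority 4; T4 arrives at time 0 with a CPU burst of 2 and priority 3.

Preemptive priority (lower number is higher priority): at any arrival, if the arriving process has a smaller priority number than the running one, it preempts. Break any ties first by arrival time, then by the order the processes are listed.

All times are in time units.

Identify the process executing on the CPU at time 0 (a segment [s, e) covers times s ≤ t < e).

T2

Schedule: | T2 0-1 | T1 1-12 | T4 12-14 | T3 14-22 |
Completion: T1=12  T2=1  T3=22  T4=14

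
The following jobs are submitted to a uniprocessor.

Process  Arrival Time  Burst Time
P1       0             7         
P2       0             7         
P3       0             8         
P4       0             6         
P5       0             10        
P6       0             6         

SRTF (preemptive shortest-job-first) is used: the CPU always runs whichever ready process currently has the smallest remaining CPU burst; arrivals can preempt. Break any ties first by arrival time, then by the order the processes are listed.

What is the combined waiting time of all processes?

97

Gantt: | P4 0-6 | P6 6-12 | P1 12-19 | P2 19-26 | P3 26-34 | P5 34-44 |
Completion: P1=19  P2=26  P3=34  P4=6  P5=44  P6=12
Waiting = turnaround − burst: P1=12, P2=19, P3=26, P4=0, P5=34, P6=6
Total waiting = 12 + 19 + 26 + 0 + 34 + 6 = 97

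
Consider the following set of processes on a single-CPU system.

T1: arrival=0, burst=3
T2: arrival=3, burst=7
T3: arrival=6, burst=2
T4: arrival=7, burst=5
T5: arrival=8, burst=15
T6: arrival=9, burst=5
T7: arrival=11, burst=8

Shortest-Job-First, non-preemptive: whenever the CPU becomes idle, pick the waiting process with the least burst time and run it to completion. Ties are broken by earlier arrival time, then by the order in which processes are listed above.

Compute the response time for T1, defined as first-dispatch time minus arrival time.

Schedule: | T1 0-3 | T2 3-10 | T3 10-12 | T4 12-17 | T6 17-22 | T7 22-30 | T5 30-45 |
Completion: T1=3  T2=10  T3=12  T4=17  T5=45  T6=22  T7=30
Response(T1) = first start − arrival = 0 − 0 = 0

0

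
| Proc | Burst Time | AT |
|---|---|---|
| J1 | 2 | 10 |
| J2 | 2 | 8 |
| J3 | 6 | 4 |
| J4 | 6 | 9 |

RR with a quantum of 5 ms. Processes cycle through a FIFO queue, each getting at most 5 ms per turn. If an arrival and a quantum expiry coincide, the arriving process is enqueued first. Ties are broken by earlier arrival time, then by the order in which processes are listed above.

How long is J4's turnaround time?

Schedule: | idle 0-4 | J3 4-9 | J2 9-11 | J4 11-16 | J3 16-17 | J1 17-19 | J4 19-20 |
Completion: J1=19  J2=11  J3=17  J4=20
Turnaround (C−A): J1=9  J2=3  J3=13  J4=11
Turnaround(J4) = completion − arrival = 20 − 9 = 11

11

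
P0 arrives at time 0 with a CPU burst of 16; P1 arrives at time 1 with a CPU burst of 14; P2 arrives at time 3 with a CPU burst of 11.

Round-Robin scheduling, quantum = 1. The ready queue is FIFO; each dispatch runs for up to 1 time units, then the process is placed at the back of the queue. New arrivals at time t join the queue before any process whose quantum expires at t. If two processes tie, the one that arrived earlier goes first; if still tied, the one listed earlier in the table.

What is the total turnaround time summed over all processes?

Gantt: | P0 0-1 | P1 1-2 | P0 2-3 | P1 3-4 | P2 4-5 | P0 5-6 | P1 6-7 | P2 7-8 | P0 8-9 | P1 9-10 | P2 10-11 | P0 11-12 | P1 12-13 | P2 13-14 | P0 14-15 | P1 15-16 | P2 16-17 | P0 17-18 | P1 18-19 | P2 19-20 | P0 20-21 | P1 21-22 | P2 22-23 | P0 23-24 | P1 24-25 | P2 25-26 | P0 26-27 | P1 27-28 | P2 28-29 | P0 29-30 | P1 30-31 | P2 31-32 | P0 32-33 | P1 33-34 | P2 34-35 | P0 35-36 | P1 36-37 | P0 37-38 | P1 38-39 | P0 39-41 |
Completion: P0=41  P1=39  P2=35
Turnaround (C−A): P0=41  P1=38  P2=32
Turnaround = completion − arrival: P0=41, P1=38, P2=32
Total turnaround = 41 + 38 + 32 = 111

111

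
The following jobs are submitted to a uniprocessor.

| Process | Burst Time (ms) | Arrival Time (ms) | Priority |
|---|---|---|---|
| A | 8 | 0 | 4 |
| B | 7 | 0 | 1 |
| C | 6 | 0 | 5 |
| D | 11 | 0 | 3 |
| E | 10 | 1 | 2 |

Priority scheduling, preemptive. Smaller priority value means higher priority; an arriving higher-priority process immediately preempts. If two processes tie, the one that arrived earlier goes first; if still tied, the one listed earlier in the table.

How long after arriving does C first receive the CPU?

Schedule: | B 0-7 | E 7-17 | D 17-28 | A 28-36 | C 36-42 |
Completion: A=36  B=7  C=42  D=28  E=17
Turnaround (C−A): A=36  B=7  C=42  D=28  E=16
Response(C) = first start − arrival = 36 − 0 = 36

36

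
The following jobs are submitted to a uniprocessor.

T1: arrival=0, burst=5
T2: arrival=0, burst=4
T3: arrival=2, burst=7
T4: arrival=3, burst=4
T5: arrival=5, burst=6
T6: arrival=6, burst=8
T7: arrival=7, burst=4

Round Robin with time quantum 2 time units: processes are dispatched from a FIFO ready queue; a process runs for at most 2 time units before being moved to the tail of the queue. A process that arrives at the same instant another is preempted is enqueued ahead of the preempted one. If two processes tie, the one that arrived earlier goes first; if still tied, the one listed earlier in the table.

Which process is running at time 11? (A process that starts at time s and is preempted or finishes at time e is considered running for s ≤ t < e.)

Schedule: | T1 0-2 | T2 2-4 | T3 4-6 | T1 6-8 | T4 8-10 | T2 10-12 | T5 12-14 | T6 14-16 | T3 16-18 | T7 18-20 | T1 20-21 | T4 21-23 | T5 23-25 | T6 25-27 | T3 27-29 | T7 29-31 | T5 31-33 | T6 33-35 | T3 35-36 | T6 36-38 |
Completion: T1=21  T2=12  T3=36  T4=23  T5=33  T6=38  T7=31
Turnaround (C−A): T1=21  T2=12  T3=34  T4=20  T5=28  T6=32  T7=24

T2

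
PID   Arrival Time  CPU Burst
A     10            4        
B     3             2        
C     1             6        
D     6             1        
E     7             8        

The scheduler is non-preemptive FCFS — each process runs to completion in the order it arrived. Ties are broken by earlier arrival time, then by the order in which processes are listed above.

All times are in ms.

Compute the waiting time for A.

Gantt: | idle 0-1 | C 1-7 | B 7-9 | D 9-10 | E 10-18 | A 18-22 |
Completion: A=22  B=9  C=7  D=10  E=18
Waiting(A) = turnaround − burst = 12 − 4 = 8

8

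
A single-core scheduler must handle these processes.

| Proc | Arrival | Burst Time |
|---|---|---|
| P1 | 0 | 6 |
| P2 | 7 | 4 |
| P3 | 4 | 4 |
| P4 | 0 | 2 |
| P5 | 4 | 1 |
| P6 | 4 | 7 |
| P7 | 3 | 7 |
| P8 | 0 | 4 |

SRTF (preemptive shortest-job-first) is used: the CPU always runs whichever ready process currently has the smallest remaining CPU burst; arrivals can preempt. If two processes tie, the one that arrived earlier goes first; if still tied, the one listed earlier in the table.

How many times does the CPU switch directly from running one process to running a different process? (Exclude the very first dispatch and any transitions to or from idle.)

8

Schedule: | P4 0-2 | P8 2-4 | P5 4-5 | P8 5-7 | P3 7-11 | P2 11-15 | P1 15-21 | P7 21-28 | P6 28-35 |
Completion: P1=21  P2=15  P3=11  P4=2  P5=5  P6=35  P7=28  P8=7
Turnaround (C−A): P1=21  P2=8  P3=7  P4=2  P5=1  P6=31  P7=25  P8=7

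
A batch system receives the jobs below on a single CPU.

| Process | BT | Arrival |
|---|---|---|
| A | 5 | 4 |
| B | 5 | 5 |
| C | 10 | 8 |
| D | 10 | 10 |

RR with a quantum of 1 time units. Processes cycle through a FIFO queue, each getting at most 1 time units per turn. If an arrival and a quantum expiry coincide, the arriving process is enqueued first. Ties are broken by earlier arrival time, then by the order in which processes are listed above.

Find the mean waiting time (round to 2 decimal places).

Timeline: | idle 0-4 | A 4-5 | B 5-6 | A 6-7 | B 7-8 | A 8-9 | C 9-10 | B 10-11 | A 11-12 | D 12-13 | C 13-14 | B 14-15 | A 15-16 | D 16-17 | C 17-18 | B 18-19 | D 19-20 | C 20-21 | D 21-22 | C 22-23 | D 23-24 | C 24-25 | D 25-26 | C 26-27 | D 27-28 | C 28-29 | D 29-30 | C 30-31 | D 31-32 | C 32-33 | D 33-34 |
Completion: A=16  B=19  C=33  D=34
Waiting times: A=7, B=9, C=15, D=14
Average waiting = (7+9+15+14) / 4 = 45/4 = 11.25

11.25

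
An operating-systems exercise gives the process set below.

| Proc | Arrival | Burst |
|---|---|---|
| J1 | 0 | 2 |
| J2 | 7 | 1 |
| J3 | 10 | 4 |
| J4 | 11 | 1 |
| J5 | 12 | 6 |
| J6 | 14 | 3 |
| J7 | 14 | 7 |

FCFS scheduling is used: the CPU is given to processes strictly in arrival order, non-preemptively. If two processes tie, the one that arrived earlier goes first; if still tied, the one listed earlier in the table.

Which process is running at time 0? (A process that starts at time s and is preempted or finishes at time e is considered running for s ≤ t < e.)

Gantt: | J1 0-2 | idle 2-7 | J2 7-8 | idle 8-10 | J3 10-14 | J4 14-15 | J5 15-21 | J6 21-24 | J7 24-31 |
Completion: J1=2  J2=8  J3=14  J4=15  J5=21  J6=24  J7=31
Turnaround (C−A): J1=2  J2=1  J3=4  J4=4  J5=9  J6=10  J7=17

J1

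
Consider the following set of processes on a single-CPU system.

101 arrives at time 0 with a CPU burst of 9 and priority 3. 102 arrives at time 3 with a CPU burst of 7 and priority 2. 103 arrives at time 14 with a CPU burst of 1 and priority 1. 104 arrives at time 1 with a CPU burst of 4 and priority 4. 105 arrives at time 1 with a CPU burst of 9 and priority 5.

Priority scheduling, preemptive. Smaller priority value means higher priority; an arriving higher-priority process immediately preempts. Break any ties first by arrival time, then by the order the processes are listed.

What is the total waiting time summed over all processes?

Gantt: | 101 0-3 | 102 3-10 | 101 10-14 | 103 14-15 | 101 15-17 | 104 17-21 | 105 21-30 |
Completion: 101=17  102=10  103=15  104=21  105=30
Turnaround (C−A): 101=17  102=7  103=1  104=20  105=29
Waiting = turnaround − burst: 101=8, 102=0, 103=0, 104=16, 105=20
Total waiting = 8 + 0 + 0 + 16 + 20 = 44

44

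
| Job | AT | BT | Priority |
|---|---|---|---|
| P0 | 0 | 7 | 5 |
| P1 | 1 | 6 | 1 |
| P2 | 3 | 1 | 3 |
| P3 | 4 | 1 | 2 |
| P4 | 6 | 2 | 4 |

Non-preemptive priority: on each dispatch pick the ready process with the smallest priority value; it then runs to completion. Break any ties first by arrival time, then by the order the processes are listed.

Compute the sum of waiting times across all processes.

35

Timeline: | P0 0-7 | P1 7-13 | P3 13-14 | P2 14-15 | P4 15-17 |
Completion: P0=7  P1=13  P2=15  P3=14  P4=17
Turnaround (C−A): P0=7  P1=12  P2=12  P3=10  P4=11
Waiting = turnaround − burst: P0=0, P1=6, P2=11, P3=9, P4=9
Total waiting = 0 + 6 + 11 + 9 + 9 = 35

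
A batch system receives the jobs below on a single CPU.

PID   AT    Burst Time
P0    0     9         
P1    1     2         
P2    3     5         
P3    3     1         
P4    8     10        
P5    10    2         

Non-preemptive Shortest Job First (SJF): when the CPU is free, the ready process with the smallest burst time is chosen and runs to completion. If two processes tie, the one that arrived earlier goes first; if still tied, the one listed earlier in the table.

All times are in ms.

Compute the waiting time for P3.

Schedule: | P0 0-9 | P3 9-10 | P1 10-12 | P5 12-14 | P2 14-19 | P4 19-29 |
Completion: P0=9  P1=12  P2=19  P3=10  P4=29  P5=14
Turnaround (C−A): P0=9  P1=11  P2=16  P3=7  P4=21  P5=4
Waiting(P3) = turnaround − burst = 7 − 1 = 6

6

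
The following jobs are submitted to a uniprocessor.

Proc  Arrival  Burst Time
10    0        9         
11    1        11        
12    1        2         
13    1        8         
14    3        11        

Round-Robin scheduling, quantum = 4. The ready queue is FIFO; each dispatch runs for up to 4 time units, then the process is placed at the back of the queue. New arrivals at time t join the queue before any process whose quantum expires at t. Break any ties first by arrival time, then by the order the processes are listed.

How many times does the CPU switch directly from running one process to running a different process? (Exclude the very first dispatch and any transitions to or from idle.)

11

Gantt: | 10 0-4 | 11 4-8 | 12 8-10 | 13 10-14 | 14 14-18 | 10 18-22 | 11 22-26 | 13 26-30 | 14 30-34 | 10 34-35 | 11 35-38 | 14 38-41 |
Completion: 10=35  11=38  12=10  13=30  14=41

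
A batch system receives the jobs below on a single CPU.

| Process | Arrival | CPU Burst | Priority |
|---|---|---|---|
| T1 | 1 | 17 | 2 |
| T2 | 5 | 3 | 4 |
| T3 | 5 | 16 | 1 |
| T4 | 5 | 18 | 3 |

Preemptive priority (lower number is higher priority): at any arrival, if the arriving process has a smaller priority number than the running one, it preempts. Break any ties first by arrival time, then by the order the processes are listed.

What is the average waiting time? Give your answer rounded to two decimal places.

Schedule: | idle 0-1 | T1 1-5 | T3 5-21 | T1 21-34 | T4 34-52 | T2 52-55 |
Completion: T1=34  T2=55  T3=21  T4=52
Turnaround (C−A): T1=33  T2=50  T3=16  T4=47
Waiting times: T1=16, T2=47, T3=0, T4=29
Average waiting = (16+47+0+29) / 4 = 92/4 = 23.00

23.00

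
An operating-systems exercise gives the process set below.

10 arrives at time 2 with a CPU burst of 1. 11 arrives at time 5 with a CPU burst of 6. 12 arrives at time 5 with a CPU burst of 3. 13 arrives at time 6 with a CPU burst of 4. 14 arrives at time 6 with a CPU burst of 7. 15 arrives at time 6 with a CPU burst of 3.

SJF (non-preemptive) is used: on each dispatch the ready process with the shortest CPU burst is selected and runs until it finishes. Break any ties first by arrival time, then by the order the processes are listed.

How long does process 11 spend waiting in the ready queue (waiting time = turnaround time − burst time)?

10

Gantt: | idle 0-2 | 10 2-3 | idle 3-5 | 12 5-8 | 15 8-11 | 13 11-15 | 11 15-21 | 14 21-28 |
Completion: 10=3  11=21  12=8  13=15  14=28  15=11
Turnaround (C−A): 10=1  11=16  12=3  13=9  14=22  15=5
Waiting(11) = turnaround − burst = 16 − 6 = 10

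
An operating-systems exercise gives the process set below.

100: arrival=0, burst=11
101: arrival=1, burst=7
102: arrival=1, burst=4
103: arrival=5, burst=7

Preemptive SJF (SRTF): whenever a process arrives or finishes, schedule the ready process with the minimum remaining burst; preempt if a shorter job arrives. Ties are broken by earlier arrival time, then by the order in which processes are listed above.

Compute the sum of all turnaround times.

Gantt: | 100 0-1 | 102 1-5 | 101 5-12 | 103 12-19 | 100 19-29 |
Completion: 100=29  101=12  102=5  103=19
Turnaround = completion − arrival: 100=29, 101=11, 102=4, 103=14
Total turnaround = 29 + 11 + 4 + 14 = 58

58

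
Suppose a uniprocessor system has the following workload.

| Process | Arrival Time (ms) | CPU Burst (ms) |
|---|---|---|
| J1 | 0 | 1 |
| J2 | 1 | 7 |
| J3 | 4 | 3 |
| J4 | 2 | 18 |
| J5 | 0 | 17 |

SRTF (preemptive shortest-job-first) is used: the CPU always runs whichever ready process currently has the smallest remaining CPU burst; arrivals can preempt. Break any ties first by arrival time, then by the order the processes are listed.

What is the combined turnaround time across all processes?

86

Timeline: | J1 0-1 | J2 1-4 | J3 4-7 | J2 7-11 | J5 11-28 | J4 28-46 |
Completion: J1=1  J2=11  J3=7  J4=46  J5=28
Turnaround (C−A): J1=1  J2=10  J3=3  J4=44  J5=28
Turnaround = completion − arrival: J1=1, J2=10, J3=3, J4=44, J5=28
Total turnaround = 1 + 10 + 3 + 44 + 28 = 86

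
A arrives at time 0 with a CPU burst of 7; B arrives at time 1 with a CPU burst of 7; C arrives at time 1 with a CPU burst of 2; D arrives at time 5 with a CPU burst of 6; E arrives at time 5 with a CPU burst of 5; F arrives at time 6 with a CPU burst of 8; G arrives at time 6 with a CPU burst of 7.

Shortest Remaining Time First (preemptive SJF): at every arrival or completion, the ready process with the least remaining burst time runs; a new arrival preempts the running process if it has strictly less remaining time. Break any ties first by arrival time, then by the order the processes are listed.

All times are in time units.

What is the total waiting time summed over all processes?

83

Gantt: | A 0-1 | C 1-3 | A 3-9 | E 9-14 | D 14-20 | B 20-27 | G 27-34 | F 34-42 |
Completion: A=9  B=27  C=3  D=20  E=14  F=42  G=34
Turnaround (C−A): A=9  B=26  C=2  D=15  E=9  F=36  G=28
Waiting = turnaround − burst: A=2, B=19, C=0, D=9, E=4, F=28, G=21
Total waiting = 2 + 19 + 0 + 9 + 4 + 28 + 21 = 83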